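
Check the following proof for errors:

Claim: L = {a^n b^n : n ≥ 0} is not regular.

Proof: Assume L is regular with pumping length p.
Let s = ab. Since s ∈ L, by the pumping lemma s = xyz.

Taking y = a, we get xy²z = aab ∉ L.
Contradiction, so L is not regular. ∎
The proof is INCORRECT.

Error: The string s = ab may be shorter than p.
The pumping lemma only applies to strings with |s| ≥ p, and p is not under our control.
We must choose s in terms of p, e.g. s = a^p b^p, to ensure |s| ≥ p.
(The proof also fixes one particular y; a valid argument must handle every decomposition with |xy| ≤ p and |y| ≥ 1 — for s = a^p b^p this forces y = a^k, and then xy²z = a^(p+k) b^p ∉ L.)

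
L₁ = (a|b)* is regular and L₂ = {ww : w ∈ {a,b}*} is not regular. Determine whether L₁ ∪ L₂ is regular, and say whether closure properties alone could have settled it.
Yes — L₁ ∪ L₂ is regular.

{ww} ⊆ (a|b)*, so L₁ ∪ L₂ = (a|b)*, which is regular.

Note that the bare facts "L₁ regular, L₂ non-regular" do not settle the question by themselves: the closure of regular languages under ∪, ∩, complement and difference applies only when BOTH operands are regular. With a non-regular operand the result can come out regular or non-regular depending on the specific languages, so one has to work out L₁ ∪ L₂ for this particular pair, as above.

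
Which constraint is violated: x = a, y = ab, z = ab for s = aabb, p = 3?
Violated: xyz = s

The decomposition x = a, y = ab, z = ab for s = aabb with p = 3
violates the constraint: xyz = s

xyz = 'a' + 'ab' + 'ab' = 'aabab' ≠ 'aabb' = s. The decomposition doesn't reconstruct s.

Pumping lemma constraints:
1. xyz = s (decomposition is valid)
2. |xy| ≤ p
3. |y| > 0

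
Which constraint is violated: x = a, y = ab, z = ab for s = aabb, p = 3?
Violated: xyz = s

The decomposition x = a, y = ab, z = ab for s = aabb with p = 3
violates the constraint: xyz = s

xyz = 'a' + 'ab' + 'ab' = 'aabab' ≠ 'aabb' = s. The decomposition doesn't reconstruct s.

Pumping lemma constraints:
1. xyz = s (decomposition is valid)
2. |xy| ≤ p
3. |y| > 0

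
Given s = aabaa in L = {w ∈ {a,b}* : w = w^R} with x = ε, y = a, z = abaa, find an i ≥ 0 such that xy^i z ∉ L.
i = 2

xy²z = ε · aa · abaa = aaabaa; aaabaa reversed is aabaaa ≠ aaabaa, so it is not a palindrome and is not in L.
(Other choices also work, e.g. i = 0, 3; only i = 1 is guaranteed to stay in L since xy¹z = s.)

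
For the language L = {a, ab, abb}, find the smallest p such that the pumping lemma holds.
p = 4

For a finite language L, the pumping lemma holds vacuously if p > max|s| for s ∈ L.

The longest string in L = {a, ab, abb} has length 3.
If p = 4, then no string s ∈ L has |s| ≥ p, so the condition is vacuously true.

The minimum pumping length is p = 4.

Why no smaller p works: for any p ≤ 3, the longest string s ∈ L has |s| = 3 ≥ p, so it would
have to be pumpable; but pumping up (i = 2, 3, ...) produces ever longer strings, which cannot all lie in the
finite language L. So the pumping property fails for every p ≤ 3.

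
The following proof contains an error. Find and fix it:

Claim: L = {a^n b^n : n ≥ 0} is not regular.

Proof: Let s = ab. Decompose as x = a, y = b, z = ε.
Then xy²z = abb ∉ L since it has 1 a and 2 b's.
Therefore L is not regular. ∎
Error: The string s = ab might be shorter than the pumping length p.

Correction: Choose s = a^p b^p to ensure |s| ≥ p. Also, the decomposition is wrong: with |xy| ≤ p, y cannot include b's when s starts with p a's.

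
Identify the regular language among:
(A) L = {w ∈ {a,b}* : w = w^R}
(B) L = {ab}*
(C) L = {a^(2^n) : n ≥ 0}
(B) {ab}*

(B) L = {ab}* is regular.

This can be recognized by a finite automaton (DFA/NFA).
Regular expressions like {ab}* define regular languages.

The other choices are not regular:
- {w ∈ {a,b}* : w = w^R}: After pumping, the string is no longer symmetric
- {a^(2^n) : n ≥ 0}: After pumping, length is no longer a power of 2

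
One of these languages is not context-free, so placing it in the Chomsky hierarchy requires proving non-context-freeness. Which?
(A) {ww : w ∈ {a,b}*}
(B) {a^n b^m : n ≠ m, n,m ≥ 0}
(A) {ww : w ∈ {a,b}*}

(A) {ww : w ∈ {a,b}*} requires the CFL pumping lemma.

- {a^n b^m : n ≠ m, n,m ≥ 0} is context-free (but not regular)
  • Can be shown non-regular with the regular pumping lemma
  • After pumping a's, we can make n = m

- {ww : w ∈ {a,b}*} is NOT context-free
  • Requires the CFL pumping lemma to prove
  • Cannot verify equality of two arbitrary substrings

The CFL pumping lemma is "stronger" in that it can prove non-membership
in the larger class of context-free languages.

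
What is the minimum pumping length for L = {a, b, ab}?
p = 3

For a finite language L, the pumping lemma holds vacuously if p > max|s| for s ∈ L.

The longest string in L = {a, b, ab} has length 2.
If p = 3, then no string s ∈ L has |s| ≥ p, so the condition is vacuously true.

The minimum pumping length is p = 3.

Why no smaller p works: for any p ≤ 2, the longest string s ∈ L has |s| = 2 ≥ p, so it would
have to be pumpable; but pumping up (i = 2, 3, ...) produces ever longer strings, which cannot all lie in the
finite language L. So the pumping property fails for every p ≤ 2.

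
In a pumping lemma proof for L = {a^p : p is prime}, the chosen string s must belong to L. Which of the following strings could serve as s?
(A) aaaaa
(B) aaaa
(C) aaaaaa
(A) aaaaa

The pumping lemma is applied to a string s that lies in L, so first check membership of each option:
- (A) aaaaa has length 5, which is prime, so it is in L ✓
- (B) aaaa has length 4 = 2 × 2, which is not prime, so it is not in L ✗
- (C) aaaaaa has length 6 = 2 × 3, which is not prime, so it is not in L ✗

Only (A) aaaaa is in L, so it is the only candidate that could play the role of s.
(In a complete proof one picks s in terms of the pumping length p so that |s| ≥ p is guaranteed; a fixed string like aaaaa illustrates the shape of such an s.)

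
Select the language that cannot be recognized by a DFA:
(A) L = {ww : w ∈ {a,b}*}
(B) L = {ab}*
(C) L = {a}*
(A) {ww : w ∈ {a,b}*}

(A) L = {ww : w ∈ {a,b}*} is NOT regular.

The pumping lemma can be used to prove this:
After pumping, the two halves no longer match

The other languages are regular because they can be recognized by finite automata.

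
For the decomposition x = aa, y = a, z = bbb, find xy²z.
aaaabbb

Given x = 'aa', y = 'a', z = 'bbb' and i = 2:

xy^2z = x + y·y·...·y (2 times) + z
       = 'aa' + 'a'^2 + 'bbb'
       = 'aa' + 'aa' + 'bbb'
       = 'aaaabbb'

The pumped string is 'aaaabbb' with length 7.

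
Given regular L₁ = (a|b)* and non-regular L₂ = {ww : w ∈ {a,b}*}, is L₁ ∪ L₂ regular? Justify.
Yes — L₁ ∪ L₂ is regular.

{ww} ⊆ (a|b)*, so L₁ ∪ L₂ = (a|b)*, which is regular.

Note that the bare facts "L₁ regular, L₂ non-regular" do not settle the question by themselves: the closure of regular languages under ∪, ∩, complement and difference applies only when BOTH operands are regular. With a non-regular operand the result can come out regular or non-regular depending on the specific languages, so one has to work out L₁ ∪ L₂ for this particular pair, as above.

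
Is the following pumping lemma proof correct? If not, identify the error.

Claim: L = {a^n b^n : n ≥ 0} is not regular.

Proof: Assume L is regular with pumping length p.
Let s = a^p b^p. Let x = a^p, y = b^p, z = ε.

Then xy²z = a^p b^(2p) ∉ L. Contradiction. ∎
The proof is INCORRECT.

Error: The decomposition violates |xy| ≤ p.
With x = a^p and y = b^p, we have |xy| = 2p > p.
The pumping lemma requires |xy| ≤ p, so y must be within the first p characters.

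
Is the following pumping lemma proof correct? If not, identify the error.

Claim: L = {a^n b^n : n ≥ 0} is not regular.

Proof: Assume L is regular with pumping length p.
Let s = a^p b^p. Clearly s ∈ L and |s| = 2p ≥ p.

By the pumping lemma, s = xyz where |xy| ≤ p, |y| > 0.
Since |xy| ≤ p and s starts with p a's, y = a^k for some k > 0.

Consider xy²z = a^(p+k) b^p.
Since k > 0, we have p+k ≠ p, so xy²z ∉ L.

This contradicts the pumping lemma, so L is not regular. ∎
The proof is correct.

This proof is valid because:
1. The string s = a^p b^p is correctly in L
2. The decomposition analysis is correct: y must consist only of a's
3. The contradiction is valid: pumping increases a's but not b's
4. The conclusion follows logically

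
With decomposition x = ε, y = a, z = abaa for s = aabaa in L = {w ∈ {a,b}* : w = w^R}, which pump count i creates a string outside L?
i = 0

xy⁰z = ε · ε · abaa = abaa; abaa reversed is aaba ≠ abaa, so it is not a palindrome and is not in L.
(Other choices also work, e.g. i = 2, 3; only i = 1 is guaranteed to stay in L since xy¹z = s.)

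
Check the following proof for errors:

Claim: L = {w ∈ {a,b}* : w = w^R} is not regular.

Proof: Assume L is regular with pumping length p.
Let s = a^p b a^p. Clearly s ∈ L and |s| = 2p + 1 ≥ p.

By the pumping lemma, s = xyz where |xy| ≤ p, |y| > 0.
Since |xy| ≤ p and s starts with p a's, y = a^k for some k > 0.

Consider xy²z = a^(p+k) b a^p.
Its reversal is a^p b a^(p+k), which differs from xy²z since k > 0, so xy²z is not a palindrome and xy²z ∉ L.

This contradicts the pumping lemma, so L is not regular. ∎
The proof is correct.

This proof is valid because:
1. s = a^p b a^p is in L and is chosen in terms of p, so |s| ≥ p holds for every p
2. The decomposition analysis is correct: |xy| ≤ p forces y to lie inside the leading a's
3. The contradiction is valid: a^(p+k) b a^p has more a's before the b than after it, so it is not a palindrome
4. The conclusion follows logically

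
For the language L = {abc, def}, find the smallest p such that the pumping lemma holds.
p = 4

For a finite language L, the pumping lemma holds vacuously if p > max|s| for s ∈ L.

The longest string in L = {abc, def} has length 3.
If p = 4, then no string s ∈ L has |s| ≥ p, so the condition is vacuously true.

The minimum pumping length is p = 4.

Why no smaller p works: for any p ≤ 3, the longest string s ∈ L has |s| = 3 ≥ p, so it would
have to be pumpable; but pumping up (i = 2, 3, ...) produces ever longer strings, which cannot all lie in the
finite language L. So the pumping property fails for every p ≤ 3.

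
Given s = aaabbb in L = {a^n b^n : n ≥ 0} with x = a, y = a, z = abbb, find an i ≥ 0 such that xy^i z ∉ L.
i = 3

xy³z = a · aaa · abbb = aaaaabbb; aaaaabbb has 5 a's and 3 b's; 5 ≠ 3, so it is not in L.
(Other choices also work, e.g. i = 0, 2; only i = 1 is guaranteed to stay in L since xy¹z = s.)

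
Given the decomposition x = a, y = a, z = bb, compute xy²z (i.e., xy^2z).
aaabb

Given x = 'a', y = 'a', z = 'bb' and i = 2:

xy^2z = x + y·y·...·y (2 times) + z
       = 'a' + 'a'^2 + 'bb'
       = 'a' + 'aa' + 'bb'
       = 'aaabb'

The pumped string is 'aaabb' with length 5.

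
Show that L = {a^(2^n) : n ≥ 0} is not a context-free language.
Assume for contradiction that L is context-free, and let p ≥ 1 be the pumping length given by the pumping lemma for CFLs.
Choose s = a^(2^p). Then s ∈ L and |s| = 2^p ≥ p.
By the CFL pumping lemma, s = uvxyz for some u, v, x, y, z with |vxy| ≤ p, |vy| ≥ 1, and uv^i xy^i z ∈ L for every i ≥ 0.
All symbols are a's, so only lengths matter: let k = |vy|, with 1 ≤ k ≤ |vxy| ≤ p < 2^p.

Take i = 2: |uv²xy²z| = 2^p + k, and 2^p < 2^p + k < 2^p + 2^p = 2^(p+1).
So the length lies strictly between consecutive powers of two and is not a power of 2; uv²xy²z ∉ L.

This contradicts the CFL pumping lemma, which requires uv^i xy^i z ∈ L for all i ≥ 0.
Hence L = {a^(2^n) : n ≥ 0} is not context-free. ∎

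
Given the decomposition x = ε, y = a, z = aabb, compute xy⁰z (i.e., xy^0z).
aabb

Given x = '', y = 'a', z = 'aabb' and i = 0:

xy^0z = x + y·y·...·y (0 times) + z
       = '' + 'a'^0 + 'aabb'
       = '' + '' + 'aabb'
       = 'aabb'

The pumped string is 'aabb' with length 4.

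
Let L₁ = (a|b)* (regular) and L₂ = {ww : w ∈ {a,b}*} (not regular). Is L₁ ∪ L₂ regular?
Yes — L₁ ∪ L₂ is regular.

{ww} ⊆ (a|b)*, so L₁ ∪ L₂ = (a|b)*, which is regular.

Note that the bare facts "L₁ regular, L₂ non-regular" do not settle the question by themselves: the closure of regular languages under ∪, ∩, complement and difference applies only when BOTH operands are regular. With a non-regular operand the result can come out regular or non-regular depending on the specific languages, so one has to work out L₁ ∪ L₂ for this particular pair, as above.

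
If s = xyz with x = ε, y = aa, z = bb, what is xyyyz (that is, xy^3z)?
aaaaaabb

Given x = '', y = 'aa', z = 'bb' and i = 3:

xy^3z = x + y·y·...·y (3 times) + z
       = '' + 'aa'^3 + 'bb'
       = '' + 'aaaaaa' + 'bb'
       = 'aaaaaabb'

The pumped string is 'aaaaaabb' with length 8.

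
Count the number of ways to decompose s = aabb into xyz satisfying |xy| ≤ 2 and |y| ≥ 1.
3

For s = 'aabb' with pumping length p = 2:

Constraints: |xy| ≤ 2, |y| > 0

Valid decompositions (|xy| ≤ p, |y| ≥ 1):
  • x='', y='a', z='abb'
  • x='a', y='a', z='bb'
  • x='', y='aa', z='bb'

Total count: 3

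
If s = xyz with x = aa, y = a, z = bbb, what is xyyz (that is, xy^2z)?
aaaabbb

Given x = 'aa', y = 'a', z = 'bbb' and i = 2:

xy^2z = x + y·y·...·y (2 times) + z
       = 'aa' + 'a'^2 + 'bbb'
       = 'aa' + 'aa' + 'bbb'
       = 'aaaabbb'

The pumped string is 'aaaabbb' with length 7.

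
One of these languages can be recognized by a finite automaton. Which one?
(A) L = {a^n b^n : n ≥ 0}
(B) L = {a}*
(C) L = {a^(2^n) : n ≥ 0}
(B) {a}*

(B) L = {a}* is regular.

This can be recognized by a finite automaton (DFA/NFA).
Regular expressions like {a}* define regular languages.

The other choices are not regular:
- {a^n b^n : n ≥ 0}: After pumping, the number of a's and b's become unequal
- {a^(2^n) : n ≥ 0}: After pumping, length is no longer a power of 2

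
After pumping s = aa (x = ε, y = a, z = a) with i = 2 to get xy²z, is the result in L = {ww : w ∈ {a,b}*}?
No

xy²z = ε · aa · a = aaa.
aaa has odd length 3, so it cannot be written as ww and is not in L.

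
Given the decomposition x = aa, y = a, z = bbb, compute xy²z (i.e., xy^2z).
aaaabbb

Given x = 'aa', y = 'a', z = 'bbb' and i = 2:

xy^2z = x + y·y·...·y (2 times) + z
       = 'aa' + 'a'^2 + 'bbb'
       = 'aa' + 'aa' + 'bbb'
       = 'aaaabbb'

The pumped string is 'aaaabbb' with length 7.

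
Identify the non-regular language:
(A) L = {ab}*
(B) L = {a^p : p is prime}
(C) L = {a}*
(B) {a^p : p is prime}

(B) L = {a^p : p is prime} is NOT regular.

The pumping lemma can be used to prove this:
After pumping, the length becomes composite

The other languages are regular because they can be recognized by finite automata.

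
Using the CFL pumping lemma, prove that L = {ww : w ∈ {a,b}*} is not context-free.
Assume for contradiction that L is context-free, and let p ≥ 1 be the pumping length given by the pumping lemma for CFLs.
Choose s = a^p b^p a^p b^p. Then s ∈ L (take w = a^p b^p) and |s| = 4p ≥ p.
By the CFL pumping lemma, s = uvxyz for some u, v, x, y, z with |vxy| ≤ p, |vy| ≥ 1, and uv^i xy^i z ∈ L for every i ≥ 0.

Write s as four blocks A₁ B₁ A₂ B₂ with A₁ = A₂ = a^p and B₁ = B₂ = b^p. Since |vxy| ≤ p, the window vxy lies inside at most two adjacent blocks. Take i = 0 and let t = uxz, so |t| = 4p − |vy| with 1 ≤ |vy| ≤ p. If |t| is odd, t ∉ L immediately, so assume |vy| is even (hence |vy| ≥ 2) and |t|/2 = 2p − |vy|/2, which satisfies p ≤ |t|/2 ≤ 2p − 1.

Case 1 (vxy inside A₁B₁): t = a^(p−j) b^(p−l) a^p b^p with j + l = |vy|. The second half of t has length < 2p, so it is a suffix of the trailing a^p b^p and ends in b; the first half is a^(p−j) b^(p−l) a^((j+l)/2), which ends in a because (j+l)/2 ≥ 1. The halves differ, so t ∉ L.

Case 2 (vxy inside B₁A₂, straddling the middle): t = a^p b^(p−j) a^(p−l) b^p with j + l = |vy|. If t = ww, then w is a prefix of t of length ≥ p, so w begins with a^p; and w is a suffix of t of length ≥ p, so w ends with b^p. That forces |w| ≥ 2p, contradicting |w| = |t|/2 ≤ 2p − 1. So t ∉ L.

Case 3 (vxy inside A₂B₂): t = a^p b^p a^(p−j) b^(p−l) with j + l = |vy|. The first half of t is a prefix of a^p b^p, so it begins with a; the second half is b^((j+l)/2) a^(p−j) b^(p−l), which begins with b. The halves differ, so t ∉ L.

In every case uv⁰xy⁰z = uxz ∉ L.

This contradicts the CFL pumping lemma, which requires uv^i xy^i z ∈ L for all i ≥ 0.
Hence L = {ww : w ∈ {a,b}*} is not context-free. ∎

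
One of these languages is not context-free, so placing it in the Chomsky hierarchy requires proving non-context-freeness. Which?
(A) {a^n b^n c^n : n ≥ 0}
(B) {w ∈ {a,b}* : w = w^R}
(A) {a^n b^n c^n : n ≥ 0}

(A) {a^n b^n c^n : n ≥ 0} requires the CFL pumping lemma.

- {w ∈ {a,b}* : w = w^R} is context-free (but not regular)
  • Can be shown non-regular with the regular pumping lemma
  • After pumping, the string is no longer symmetric

- {a^n b^n c^n : n ≥ 0} is NOT context-free
  • Requires the CFL pumping lemma to prove
  • Cannot maintain three equal counts simultaneously

The CFL pumping lemma is "stronger" in that it can prove non-membership
in the larger class of context-free languages.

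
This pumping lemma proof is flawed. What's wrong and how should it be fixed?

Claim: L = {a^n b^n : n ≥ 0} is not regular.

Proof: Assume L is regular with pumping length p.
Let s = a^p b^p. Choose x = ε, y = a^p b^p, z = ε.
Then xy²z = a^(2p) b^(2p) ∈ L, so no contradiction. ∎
Error: The decomposition violates |xy| ≤ p. With y = a^p b^p, |xy| = |y| = 2p > p. (The proof also miscomputes xy²z, which would be a^p b^p a^p b^p rather than a^(2p) b^(2p), and it wrongly treats one harmless decomposition as settling the matter — the prover does not get to choose the decomposition.)

Correction: The pumping lemma requires |xy| ≤ p, and the argument must handle every decomposition satisfying |xy| ≤ p, |y| ≥ 1. Since s starts with p a's, any such y consists only of a's, say y = a^k with k ≥ 1. Then xy²z = a^(p+k) b^p has unequal numbers of a's and b's, so xy²z ∉ L — the required contradiction.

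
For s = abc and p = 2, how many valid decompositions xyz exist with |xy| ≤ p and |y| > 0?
3

For s = 'abc' with pumping length p = 2:

Constraints: |xy| ≤ 2, |y| > 0

Valid decompositions (|xy| ≤ p, |y| ≥ 1):
  • x='', y='a', z='bc'
  • x='a', y='b', z='c'
  • x='', y='ab', z='c'

Total count: 3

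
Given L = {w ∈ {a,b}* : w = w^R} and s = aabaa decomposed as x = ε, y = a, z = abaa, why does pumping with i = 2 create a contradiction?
xy²z = aaabaa ∉ L

Pumping with i = 2 replaces y = a by y² = aa:
- Original: s = xyz = aabaa; aabaa reversed is aabaa, the same string, so it is a palindrome and is in L
- Pumped: xy²z = ε · aa · abaa = aaabaa
- aaabaa reversed is aabaaa ≠ aaabaa, so it is not a palindrome and is not in L

The pumping lemma would require xy²z ∈ L, so this decomposition yields a contradiction.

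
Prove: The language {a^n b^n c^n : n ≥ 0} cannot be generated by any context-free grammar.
Assume for contradiction that L is context-free, and let p ≥ 1 be the pumping length given by the pumping lemma for CFLs.
Choose s = a^p b^p c^p. Then s ∈ L and |s| = 3p ≥ p.
By the CFL pumping lemma, s = uvxyz for some u, v, x, y, z with |vxy| ≤ p, |vy| ≥ 1, and uv^i xy^i z ∈ L for every i ≥ 0.

Because |vxy| ≤ p, the window vxy cannot contain both an a and a c: any substring of s containing both must include the entire block b^p plus at least one a and one c, so it has length ≥ p + 2 > p.
Hence at least one of the letters a, c does not occur in vy at all.

Take i = 0: the string uxz is obtained from s by deleting |vy| ≥ 1 symbols, so |uxz| = 3p − |vy| < 3p.
But the letter (a or c) that does not occur in vy still occurs exactly p times in uxz. Every string of L with exactly p copies of some letter is a^p b^p c^p, of length 3p. Since |uxz| < 3p, uxz ∉ L.

This contradicts the CFL pumping lemma, which requires uv^i xy^i z ∈ L for all i ≥ 0.
Hence L = {a^n b^n c^n : n ≥ 0} is not context-free. ∎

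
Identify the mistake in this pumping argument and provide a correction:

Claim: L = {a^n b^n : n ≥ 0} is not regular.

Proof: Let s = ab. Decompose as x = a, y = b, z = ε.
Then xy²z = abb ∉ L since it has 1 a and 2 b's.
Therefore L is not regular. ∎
Error: The string s = ab might be shorter than the pumping length p.

Correction: Choose s = a^p b^p to ensure |s| ≥ p. Also, the decomposition is wrong: with |xy| ≤ p, y cannot include b's when s starts with p a's.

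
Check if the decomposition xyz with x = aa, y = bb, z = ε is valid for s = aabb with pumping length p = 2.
Violated: |xy| ≤ p

The decomposition x = aa, y = bb, z = ε for s = aabb with p = 2
violates the constraint: |xy| ≤ p

|xy| = |aabb| = 4 > 2 = p. The decomposition puts too many characters in xy.

Pumping lemma constraints:
1. xyz = s (decomposition is valid)
2. |xy| ≤ p
3. |y| > 0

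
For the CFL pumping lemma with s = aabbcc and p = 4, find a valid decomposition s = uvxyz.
u='a', v='a', x='bb', y='c', z='c'

For s = aabbcc with pumping length p = 4:

One valid decomposition:
- u = 'a'
- v = 'a'
- x = 'bb'
- y = 'c'
- z = 'c'

Verification:
- uvxyz = 'a' + 'a' + 'bb' + 'c' + 'c' = aabbcc ✓
- |vxy| = |'abbc'| = 4 ≤ 4 ✓
- |vy| = |'ac'| = 2 > 0 ✓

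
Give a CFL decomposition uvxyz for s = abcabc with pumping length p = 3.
u='ab', v='c', x='a', y='b', z='c'

For s = abcabc with pumping length p = 3:

One valid decomposition:
- u = 'ab'
- v = 'c'
- x = 'a'
- y = 'b'
- z = 'c'

Verification:
- uvxyz = 'ab' + 'c' + 'a' + 'b' + 'c' = abcabc ✓
- |vxy| = |'cab'| = 3 ≤ 3 ✓
- |vy| = |'cb'| = 2 > 0 ✓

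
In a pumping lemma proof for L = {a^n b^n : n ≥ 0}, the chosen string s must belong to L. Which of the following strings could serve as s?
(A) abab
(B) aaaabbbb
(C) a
(B) aaaabbbb

The pumping lemma is applied to a string s that lies in L, so first check membership of each option:
- (A) abab has an a after a b, so it is not of the form a^n b^n and is not in L ✗
- (B) aaaabbbb = a^4 b^4 has equal counts (4 = 4), so it is in L ✓
- (C) a has 1 a's and 0 b's; 1 ≠ 0, so it is not in L ✗

Only (B) aaaabbbb is in L, so it is the only candidate that could play the role of s.
(In a complete proof one picks s in terms of the pumping length p so that |s| ≥ p is guaranteed; a fixed string like aaaabbbb illustrates the shape of such an s.)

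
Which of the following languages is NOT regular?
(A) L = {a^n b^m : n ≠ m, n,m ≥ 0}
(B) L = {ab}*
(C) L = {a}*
(A) {a^n b^m : n ≠ m, n,m ≥ 0}

(A) L = {a^n b^m : n ≠ m, n,m ≥ 0} is NOT regular.

The pumping lemma can be used to prove this:
After pumping a's, we can make n = m

The other languages are regular because they can be recognized by finite automata.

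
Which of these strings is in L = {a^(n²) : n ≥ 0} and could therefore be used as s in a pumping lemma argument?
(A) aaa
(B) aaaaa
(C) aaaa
(C) aaaa

The pumping lemma is applied to a string s that lies in L, so first check membership of each option:
- (A) aaa has length 3, strictly between 1² = 1 and 2² = 4, so it is not in L ✗
- (B) aaaaa has length 5, strictly between 2² = 4 and 3² = 9, so it is not in L ✗
- (C) aaaa has length 4 = 2², a perfect square, so it is in L ✓

Only (C) aaaa is in L, so it is the only candidate that could play the role of s.
(In a complete proof one picks s in terms of the pumping length p so that |s| ≥ p is guaranteed; a fixed string like aaaa illustrates the shape of such an s.)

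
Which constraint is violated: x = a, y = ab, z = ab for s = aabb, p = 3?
Violated: xyz = s

The decomposition x = a, y = ab, z = ab for s = aabb with p = 3
violates the constraint: xyz = s

xyz = 'a' + 'ab' + 'ab' = 'aabab' ≠ 'aabb' = s. The decomposition doesn't reconstruct s.

Pumping lemma constraints:
1. xyz = s (decomposition is valid)
2. |xy| ≤ p
3. |y| > 0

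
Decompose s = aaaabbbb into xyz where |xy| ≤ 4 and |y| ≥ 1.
x = '', y = 'aaa', z = 'abbbb'

For s = aaaabbbb and p = 4, one valid decomposition is:
- x = '' (length 0)
- y = 'aaa' (length 3)
- z = 'abbbb' (length 5)

Verification:
- xyz = '' + 'aaa' + 'abbbb' = aaaabbbb ✓
- |xy| = 3 ≤ 4 ✓
- |y| = 3 > 0 ✓

All pumping lemma constraints are satisfied.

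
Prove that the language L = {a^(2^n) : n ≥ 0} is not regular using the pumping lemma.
Assume for contradiction that L is regular, and let p ≥ 1 be the pumping length given by the pumping lemma.
Choose s = a^(2^p). Then s ∈ L and |s| = 2^p ≥ p.
By the pumping lemma, s = xyz for some x, y, z with |xy| ≤ p, |y| ≥ 1, and xy^i z ∈ L for every i ≥ 0.
Here y = a^k for some k with 1 ≤ k ≤ |xy| ≤ p, and p < 2^p.

Take i = 2: |xy²z| = 2^p + k.
Now 2^p < 2^p + k ≤ 2^p + p < 2^p + 2^p = 2^(p+1).
So |xy²z| lies strictly between the consecutive powers of two 2^p and 2^(p+1), hence is not a power of 2, and xy²z ∉ L.

This contradicts the pumping lemma, which requires xy^i z ∈ L for all i ≥ 0.
Hence L = {a^(2^n) : n ≥ 0} is not regular. ∎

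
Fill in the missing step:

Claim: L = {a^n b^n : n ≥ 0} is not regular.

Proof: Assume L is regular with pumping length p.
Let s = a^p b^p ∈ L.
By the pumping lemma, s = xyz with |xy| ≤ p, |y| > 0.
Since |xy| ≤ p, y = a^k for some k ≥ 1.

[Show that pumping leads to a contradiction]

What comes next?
Consider xy²z = a^(p+k) b^p.

Since k ≥ 1, we have p + k > p.
So xy²z has more a's than b's: (p+k) a's vs p b's.
This means xy²z ∉ L because a^n b^n requires equal counts.

This contradicts the pumping lemma which states xy²z ∈ L.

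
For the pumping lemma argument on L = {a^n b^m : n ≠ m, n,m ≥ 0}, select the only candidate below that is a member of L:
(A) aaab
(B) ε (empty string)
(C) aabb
(A) aaab

The pumping lemma is applied to a string s that lies in L, so first check membership of each option:
- (A) aaab = a^3 b^1 with 3 ≠ 1, so it is in L ✓
- (B) ε = a^0 b^0 has n = m = 0, so it is not in L ✗
- (C) aabb = a^2 b^2 has n = m = 2, so it is not in L ✗

Only (A) aaab is in L, so it is the only candidate that could play the role of s.
(In a complete proof one picks s in terms of the pumping length p so that |s| ≥ p is guaranteed; a fixed string like aaab illustrates the shape of such an s.)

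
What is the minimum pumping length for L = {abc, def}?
p = 4

For a finite language L, the pumping lemma holds vacuously if p > max|s| for s ∈ L.

The longest string in L = {abc, def} has length 3.
If p = 4, then no string s ∈ L has |s| ≥ p, so the condition is vacuously true.

The minimum pumping length is p = 4.

Why no smaller p works: for any p ≤ 3, the longest string s ∈ L has |s| = 3 ≥ p, so it would
have to be pumpable; but pumping up (i = 2, 3, ...) produces ever longer strings, which cannot all lie in the
finite language L. So the pumping property fails for every p ≤ 3.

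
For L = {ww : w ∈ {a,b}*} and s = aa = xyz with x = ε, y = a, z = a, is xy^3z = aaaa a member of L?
Yes

xy³z = ε · aaa · a = aaaa.
aaaa splits into halves aa · aa, which are equal, so it is in L (w = aa).
(A single pumped string landing in L is not a contradiction by itself; a non-regularity proof needs some i for which xy^i z ∉ L, for every admissible decomposition.)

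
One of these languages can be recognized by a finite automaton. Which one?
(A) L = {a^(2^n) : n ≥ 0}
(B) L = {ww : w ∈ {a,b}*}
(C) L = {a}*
(C) {a}*

(C) L = {a}* is regular.

This can be recognized by a finite automaton (DFA/NFA).
Regular expressions like {a}* define regular languages.

The other choices are not regular:
- {ww : w ∈ {a,b}*}: After pumping, the two halves no longer match
- {a^(2^n) : n ≥ 0}: After pumping, length is no longer a power of 2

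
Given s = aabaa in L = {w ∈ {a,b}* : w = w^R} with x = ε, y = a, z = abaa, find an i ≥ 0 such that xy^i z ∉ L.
i = 2

xy²z = ε · aa · abaa = aaabaa; aaabaa reversed is aabaaa ≠ aaabaa, so it is not a palindrome and is not in L.
(Other choices also work, e.g. i = 0, 3; only i = 1 is guaranteed to stay in L since xy¹z = s.)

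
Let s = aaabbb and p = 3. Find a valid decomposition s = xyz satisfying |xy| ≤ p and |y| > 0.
x = 'a', y = 'aa', z = 'bbb'

For s = aaabbb and p = 3, one valid decomposition is:
- x = 'a' (length 1)
- y = 'aa' (length 2)
- z = 'bbb' (length 3)

Verification:
- xyz = 'a' + 'aa' + 'bbb' = aaabbb ✓
- |xy| = 3 ≤ 3 ✓
- |y| = 2 > 0 ✓

All pumping lemma constraints are satisfied.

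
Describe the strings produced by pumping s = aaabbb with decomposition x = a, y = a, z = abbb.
{xy^i z : i ≥ 0} = {a^(2+i) b^3 : i ≥ 0} = {aabbb, aaabbb, aaaabbb, ...}

With x = a, y = a, z = abbb: Starting with aaabbb and pumping the second 'a', we get strings with 2+i a's followed by 3 b's for i = 0, 1, 2, ...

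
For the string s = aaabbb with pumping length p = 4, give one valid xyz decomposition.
x = '', y = 'aaa', z = 'bbb'

For s = aaabbb and p = 4, one valid decomposition is:
- x = '' (length 0)
- y = 'aaa' (length 3)
- z = 'bbb' (length 3)

Verification:
- xyz = '' + 'aaa' + 'bbb' = aaabbb ✓
- |xy| = 3 ≤ 4 ✓
- |y| = 3 > 0 ✓

All pumping lemma constraints are satisfied.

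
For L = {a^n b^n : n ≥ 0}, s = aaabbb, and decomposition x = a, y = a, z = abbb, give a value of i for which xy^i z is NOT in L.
i = 3

xy³z = a · aaa · abbb = aaaaabbb; aaaaabbb has 5 a's and 3 b's; 5 ≠ 3, so it is not in L.
(Other choices also work, e.g. i = 0, 2; only i = 1 is guaranteed to stay in L since xy¹z = s.)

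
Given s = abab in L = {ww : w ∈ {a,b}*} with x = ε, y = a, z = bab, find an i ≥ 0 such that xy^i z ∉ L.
i = 0

xy⁰z = ε · ε · bab = bab; bab has odd length 3, so it cannot be written as ww and is not in L.
(Other choices also work, e.g. i = 2, 3; only i = 1 is guaranteed to stay in L since xy¹z = s.)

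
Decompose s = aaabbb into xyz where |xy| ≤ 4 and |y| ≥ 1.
x = 'a', y = 'a', z = 'abbb'

For s = aaabbb and p = 4, one valid decomposition is:
- x = 'a' (length 1)
- y = 'a' (length 1)
- z = 'abbb' (length 4)

Verification:
- xyz = 'a' + 'a' + 'abbb' = aaabbb ✓
- |xy| = 2 ≤ 4 ✓
- |y| = 1 > 0 ✓

All pumping lemma constraints are satisfied.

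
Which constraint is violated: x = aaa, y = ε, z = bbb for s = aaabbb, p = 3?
Violated: |y| > 0

The decomposition x = aaa, y = ε, z = bbb for s = aaabbb with p = 3
violates the constraint: |y| > 0

|y| = 0, but the pumping lemma requires |y| > 0 (y must be non-empty).

Pumping lemma constraints:
1. xyz = s (decomposition is valid)
2. |xy| ≤ p
3. |y| > 0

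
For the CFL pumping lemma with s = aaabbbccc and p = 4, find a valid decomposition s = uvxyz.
u='aa', v='a', x='bb', y='b', z='ccc'

For s = aaabbbccc with pumping length p = 4:

One valid decomposition:
- u = 'aa'
- v = 'a'
- x = 'bb'
- y = 'b'
- z = 'ccc'

Verification:
- uvxyz = 'aa' + 'a' + 'bb' + 'b' + 'ccc' = aaabbbccc ✓
- |vxy| = |'abbb'| = 4 ≤ 4 ✓
- |vy| = |'ab'| = 2 > 0 ✓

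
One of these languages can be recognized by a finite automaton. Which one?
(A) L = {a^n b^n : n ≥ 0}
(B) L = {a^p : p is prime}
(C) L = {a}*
(C) {a}*

(C) L = {a}* is regular.

This can be recognized by a finite automaton (DFA/NFA).
Regular expressions like {a}* define regular languages.

The other choices are not regular:
- {a^n b^n : n ≥ 0}: After pumping, the number of a's and b's become unequal
- {a^p : p is prime}: After pumping, the length becomes composite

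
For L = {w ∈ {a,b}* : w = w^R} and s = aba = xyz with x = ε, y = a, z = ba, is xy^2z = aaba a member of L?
No

xy²z = ε · aa · ba = aaba.
aaba reversed is abaa ≠ aaba, so it is not a palindrome and is not in L.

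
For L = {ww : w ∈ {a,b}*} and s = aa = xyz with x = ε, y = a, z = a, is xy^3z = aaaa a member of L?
Yes

xy³z = ε · aaa · a = aaaa.
aaaa splits into halves aa · aa, which are equal, so it is in L (w = aa).
(A single pumped string landing in L is not a contradiction by itself; a non-regularity proof needs some i for which xy^i z ∉ L, for every admissible decomposition.)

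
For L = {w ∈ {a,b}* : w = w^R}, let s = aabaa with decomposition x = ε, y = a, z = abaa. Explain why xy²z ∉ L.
xy²z = aaabaa ∉ L

Pumping with i = 2 replaces y = a by y² = aa:
- Original: s = xyz = aabaa; aabaa reversed is aabaa, the same string, so it is a palindrome and is in L
- Pumped: xy²z = ε · aa · abaa = aaabaa
- aaabaa reversed is aabaaa ≠ aaabaa, so it is not a palindrome and is not in L

The pumping lemma would require xy²z ∈ L, so this decomposition yields a contradiction.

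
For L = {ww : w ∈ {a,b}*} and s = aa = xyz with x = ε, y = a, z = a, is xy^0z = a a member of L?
No

xy⁰z = ε · ε · a = a.
a has odd length 1, so it cannot be written as ww and is not in L.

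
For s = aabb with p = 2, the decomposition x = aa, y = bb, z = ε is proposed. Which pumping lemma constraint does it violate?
Violated: |xy| ≤ p

The decomposition x = aa, y = bb, z = ε for s = aabb with p = 2
violates the constraint: |xy| ≤ p

|xy| = |aabb| = 4 > 2 = p. The decomposition puts too many characters in xy.

Pumping lemma constraints:
1. xyz = s (decomposition is valid)
2. |xy| ≤ p
3. |y| > 0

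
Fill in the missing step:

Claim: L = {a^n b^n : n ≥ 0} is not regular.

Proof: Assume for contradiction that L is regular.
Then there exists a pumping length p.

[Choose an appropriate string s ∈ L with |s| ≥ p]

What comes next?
s = a^p b^p

This string is in L (has equal a's and b's) and has length 2p ≥ p.
Any decomposition xyz with |xy| ≤ p means y consists only of a's,
so pumping will unbalance the counts.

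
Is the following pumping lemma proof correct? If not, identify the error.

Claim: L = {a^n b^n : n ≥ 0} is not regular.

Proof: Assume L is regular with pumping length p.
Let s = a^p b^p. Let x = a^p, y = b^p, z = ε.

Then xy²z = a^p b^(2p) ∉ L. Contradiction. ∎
The proof is INCORRECT.

Error: The decomposition violates |xy| ≤ p.
With x = a^p and y = b^p, we have |xy| = 2p > p.
The pumping lemma requires |xy| ≤ p, so y must be within the first p characters.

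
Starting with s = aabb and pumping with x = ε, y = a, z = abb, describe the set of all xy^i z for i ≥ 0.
{xy^i z : i ≥ 0} = {a^(i+1) b^2 : i ≥ 0} = {abb, aabb, aaabb, ...}

With x = ε, y = a, z = abb: Starting with aabb and pumping the first 'a' (z = abb keeps the second 'a'), we get strings with i+1 a's followed by 2 b's for i = 0, 1, 2, ...; note bb is not produced because z always contributes one a.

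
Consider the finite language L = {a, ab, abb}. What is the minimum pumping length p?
p = 4

For a finite language L, the pumping lemma holds vacuously if p > max|s| for s ∈ L.

The longest string in L = {a, ab, abb} has length 3.
If p = 4, then no string s ∈ L has |s| ≥ p, so the condition is vacuously true.

The minimum pumping length is p = 4.

Why no smaller p works: for any p ≤ 3, the longest string s ∈ L has |s| = 3 ≥ p, so it would
have to be pumpable; but pumping up (i = 2, 3, ...) produces ever longer strings, which cannot all lie in the
finite language L. So the pumping property fails for every p ≤ 3.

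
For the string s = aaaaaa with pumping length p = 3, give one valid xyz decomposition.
x = 'a', y = 'a', z = 'aaaa'

For s = aaaaaa and p = 3, one valid decomposition is:
- x = 'a' (length 1)
- y = 'a' (length 1)
- z = 'aaaa' (length 4)

Verification:
- xyz = 'a' + 'a' + 'aaaa' = aaaaaa ✓
- |xy| = 2 ≤ 3 ✓
- |y| = 1 > 0 ✓

All pumping lemma constraints are satisfied.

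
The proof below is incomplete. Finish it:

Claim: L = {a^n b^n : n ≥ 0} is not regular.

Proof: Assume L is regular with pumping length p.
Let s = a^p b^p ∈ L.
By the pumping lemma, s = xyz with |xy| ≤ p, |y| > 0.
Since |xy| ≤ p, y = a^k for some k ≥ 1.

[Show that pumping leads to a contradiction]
Consider xy²z = a^(p+k) b^p.

Since k ≥ 1, we have p + k > p.
So xy²z has more a's than b's: (p+k) a's vs p b's.
This means xy²z ∉ L because a^n b^n requires equal counts.

This contradicts the pumping lemma which states xy²z ∈ L.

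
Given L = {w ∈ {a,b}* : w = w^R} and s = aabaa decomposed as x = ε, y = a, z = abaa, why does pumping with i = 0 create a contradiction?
xy⁰z = abaa ∉ L

Pumping with i = 0 replaces y = a by y⁰ = ε:
- Original: s = xyz = aabaa; aabaa reversed is aabaa, the same string, so it is a palindrome and is in L
- Pumped: xy⁰z = ε · ε · abaa = abaa
- abaa reversed is aaba ≠ abaa, so it is not a palindrome and is not in L

The pumping lemma would require xy⁰z ∈ L, so this decomposition yields a contradiction.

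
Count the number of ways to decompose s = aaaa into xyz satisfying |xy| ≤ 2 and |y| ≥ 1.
3

For s = 'aaaa' with pumping length p = 2:

Constraints: |xy| ≤ 2, |y| > 0

Valid decompositions (|xy| ≤ p, |y| ≥ 1):
  • x='', y='a', z='aaa'
  • x='a', y='a', z='aa'
  • x='', y='aa', z='aa'

Total count: 3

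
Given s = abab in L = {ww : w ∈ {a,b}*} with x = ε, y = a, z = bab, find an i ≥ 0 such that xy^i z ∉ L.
i = 0

xy⁰z = ε · ε · bab = bab; bab has odd length 3, so it cannot be written as ww and is not in L.
(Other choices also work, e.g. i = 2, 3; only i = 1 is guaranteed to stay in L since xy¹z = s.)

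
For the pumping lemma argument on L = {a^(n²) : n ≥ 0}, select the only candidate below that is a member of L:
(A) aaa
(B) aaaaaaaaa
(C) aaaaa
(B) aaaaaaaaa

The pumping lemma is applied to a string s that lies in L, so first check membership of each option:
- (A) aaa has length 3, strictly between 1² = 1 and 2² = 4, so it is not in L ✗
- (B) aaaaaaaaa has length 9 = 3², a perfect square, so it is in L ✓
- (C) aaaaa has length 5, strictly between 2² = 4 and 3² = 9, so it is not in L ✗

Only (B) aaaaaaaaa is in L, so it is the only candidate that could play the role of s.
(In a complete proof one picks s in terms of the pumping length p so that |s| ≥ p is guaranteed; a fixed string like aaaaaaaaa illustrates the shape of such an s.)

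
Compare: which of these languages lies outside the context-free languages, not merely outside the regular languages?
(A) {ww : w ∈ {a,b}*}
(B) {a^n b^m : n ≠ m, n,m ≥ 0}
(A) {ww : w ∈ {a,b}*}

(A) {ww : w ∈ {a,b}*} requires the CFL pumping lemma.

- {a^n b^m : n ≠ m, n,m ≥ 0} is context-free (but not regular)
  • Can be shown non-regular with the regular pumping lemma
  • After pumping a's, we can make n = m

- {ww : w ∈ {a,b}*} is NOT context-free
  • Requires the CFL pumping lemma to prove
  • Even a PDA cannot compare two arbitrary halves symbol by symbol; CFL pumping on a^p b^p a^p b^p fails

The CFL pumping lemma is "stronger" in that it can prove non-membership
in the larger class of context-free languages.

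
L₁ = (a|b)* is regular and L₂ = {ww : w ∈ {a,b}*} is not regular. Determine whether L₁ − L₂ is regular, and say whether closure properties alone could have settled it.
No — L₁ − L₂ is not regular.

L₁ − L₂ is the complement of {ww} within {a,b}*. If it were regular, its complement {ww} would be regular as well (regular languages are closed under complement) — contradiction. So L₁ − L₂ is not regular.

Note that the bare facts "L₁ regular, L₂ non-regular" do not settle the question by themselves: the closure of regular languages under ∪, ∩, complement and difference applies only when BOTH operands are regular. With a non-regular operand the result can come out regular or non-regular depending on the specific languages, so one has to work out L₁ − L₂ for this particular pair, as above.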